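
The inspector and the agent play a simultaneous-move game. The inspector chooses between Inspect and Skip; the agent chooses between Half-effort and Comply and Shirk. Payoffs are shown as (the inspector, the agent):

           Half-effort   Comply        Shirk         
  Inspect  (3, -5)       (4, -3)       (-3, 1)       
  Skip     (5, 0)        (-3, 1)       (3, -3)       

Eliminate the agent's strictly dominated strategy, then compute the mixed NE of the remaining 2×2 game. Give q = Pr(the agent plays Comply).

The agent's strategy Half-effort is strictly dominated by Comply: -3 > -5 and 1 > 0. Eliminate Half-effort.
The inspector's indifference between Inspect and Skip determines the agent's mixing probability q:
  the inspector's payoff to Inspect: q·4 + (1−q)·(-3) = 7q - 3
  the inspector's payoff to Skip: q·(-3) + (1−q)·3 = -6q + 3
  7q - 3 = -6q + 3  ⇒  13q = 6  ⇒  q = 6/13.

q = 6/13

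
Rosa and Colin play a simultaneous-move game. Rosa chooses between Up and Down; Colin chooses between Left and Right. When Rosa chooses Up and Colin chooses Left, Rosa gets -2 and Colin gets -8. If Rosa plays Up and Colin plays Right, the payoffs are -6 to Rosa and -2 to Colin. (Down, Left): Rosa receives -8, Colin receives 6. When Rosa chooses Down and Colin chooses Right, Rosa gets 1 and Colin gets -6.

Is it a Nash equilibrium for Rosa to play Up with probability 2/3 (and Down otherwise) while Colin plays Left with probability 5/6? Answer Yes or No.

No

Given Colin's mix q = 5/6, Rosa's payoff from Up is -8/3 but from Down is -13/2. Rosa strictly prefers Up, so Rosa would not mix.
So the proposed profile is not a Nash equilibrium.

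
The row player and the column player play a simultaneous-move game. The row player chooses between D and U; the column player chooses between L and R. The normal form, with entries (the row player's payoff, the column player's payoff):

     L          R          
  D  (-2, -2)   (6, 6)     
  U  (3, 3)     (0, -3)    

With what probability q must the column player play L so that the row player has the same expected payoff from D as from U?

In a mixed equilibrium the row player is indifferent between D and U; this condition fixes q.
  the row player's expected payoff from D: q·(-2) + (1−q)·6 = -8q + 6
  the row player's expected payoff from U: q·3 + (1−q)·0 = 3q
  -8q + 6 = 3q  ⇒  -11q = -6  ⇒  q = 6/11.

q = 6/11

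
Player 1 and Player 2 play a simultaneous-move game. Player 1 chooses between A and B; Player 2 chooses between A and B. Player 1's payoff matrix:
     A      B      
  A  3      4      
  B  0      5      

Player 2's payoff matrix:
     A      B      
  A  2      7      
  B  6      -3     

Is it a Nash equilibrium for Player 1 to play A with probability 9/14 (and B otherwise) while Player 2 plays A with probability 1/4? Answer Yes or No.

Yes

Check Player 2's indifference given Player 1's mix p = 9/14:
  payoff from A = 24/7; payoff from B = 24/7 — equal.
Check Player 1's indifference given Player 2's mix q = 1/4:
  payoff from A = 15/4; payoff from B = 15/4 — equal.
Both players are indifferent, so neither can profitably deviate.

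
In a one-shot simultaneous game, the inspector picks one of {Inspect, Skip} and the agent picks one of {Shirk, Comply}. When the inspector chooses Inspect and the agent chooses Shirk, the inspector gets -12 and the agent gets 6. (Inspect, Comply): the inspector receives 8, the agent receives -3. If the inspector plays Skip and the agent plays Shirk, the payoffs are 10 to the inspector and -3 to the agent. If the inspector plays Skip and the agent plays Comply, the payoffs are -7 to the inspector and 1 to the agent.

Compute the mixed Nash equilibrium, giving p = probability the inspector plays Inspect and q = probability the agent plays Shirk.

Set the agent's expected payoff from Shirk equal to that from Comply:
  the agent's payoff from Shirk: p·6 + (1−p)·(-3) = 9p - 3
  the agent's payoff from Comply: p·(-3) + (1−p)·1 = -4p + 1
  9p - 3 = -4p + 1  ⇒  13p = 4  ⇒  p = 4/13.
For the inspector to be willing to mix, the inspector must be indifferent between Inspect and Skip, which pins down the agent's mix.
  the inspector's expected payoff from Inspect: q·(-12) + (1−q)·8 = -20q + 8
  the inspector's expected payoff from Skip: q·10 + (1−q)·(-7) = 17q - 7
  -20q + 8 = 17q - 7  ⇒  -37q = -15  ⇒  q = 15/37.

p = 4/13, q = 15/37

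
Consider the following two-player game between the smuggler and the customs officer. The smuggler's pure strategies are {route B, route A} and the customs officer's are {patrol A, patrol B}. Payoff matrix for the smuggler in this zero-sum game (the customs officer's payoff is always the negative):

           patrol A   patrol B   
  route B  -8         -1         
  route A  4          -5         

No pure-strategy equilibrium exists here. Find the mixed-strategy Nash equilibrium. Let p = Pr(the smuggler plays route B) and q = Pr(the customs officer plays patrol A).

p = 9/16, q = 1/4

The customs officer's indifference between patrol A and patrol B determines the smuggler's mixing probability p:
  the customs officer's payoff from patrol A: p·8 + (1−p)·(-4) = 12p - 4
  the customs officer's payoff from patrol B: p·1 + (1−p)·5 = -4p + 5
  12p - 4 = -4p + 5  ⇒  16p = 9  ⇒  p = 9/16.
The customs officer's mix must leave the smuggler indifferent between route B and route A.
  the smuggler's payoff from route B: q·(-8) + (1−q)·(-1) = -7q - 1
  the smuggler's payoff from route A: q·4 + (1−q)·(-5) = 9q - 5
  -7q - 1 = 9q - 5  ⇒  -16q = -4  ⇒  q = 1/4.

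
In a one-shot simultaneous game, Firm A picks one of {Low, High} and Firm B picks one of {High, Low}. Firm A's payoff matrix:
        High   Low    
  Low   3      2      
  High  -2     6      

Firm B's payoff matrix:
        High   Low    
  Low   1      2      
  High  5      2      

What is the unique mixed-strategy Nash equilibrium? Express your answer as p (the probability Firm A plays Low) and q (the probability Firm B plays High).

For Firm B to be willing to mix, Firm B must be indifferent between High and Low, which pins down Firm A's mix.
  Firm B's expected payoff from High: p·1 + (1−p)·5 = -4p + 5
  Firm B's expected payoff from Low: p·2 + (1−p)·2 = 2
  -4p + 5 = 2  ⇒  -4p = -3  ⇒  p = 3/4.
Set Firm A's expected payoff from Low equal to that from High:
  Firm A's payoff to Low: q·3 + (1−q)·2 = q + 2
  Firm A's payoff to High: q·(-2) + (1−q)·6 = -8q + 6
  q + 2 = -8q + 6  ⇒  9q = 4  ⇒  q = 4/9.

p = 3/4, q = 4/9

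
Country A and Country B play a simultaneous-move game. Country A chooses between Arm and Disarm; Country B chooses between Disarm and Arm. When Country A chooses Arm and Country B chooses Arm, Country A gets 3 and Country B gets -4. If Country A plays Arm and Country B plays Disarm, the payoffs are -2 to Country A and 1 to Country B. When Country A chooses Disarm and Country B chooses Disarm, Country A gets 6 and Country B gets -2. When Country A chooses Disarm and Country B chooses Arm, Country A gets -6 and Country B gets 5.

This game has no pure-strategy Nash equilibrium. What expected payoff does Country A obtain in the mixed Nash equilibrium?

6/17

Set Country A's expected payoff from Arm equal to that from Disarm:
  Country A's payoff from Arm: q·(-2) + (1−q)·3 = -5q + 3
  Country A's payoff from Disarm: q·6 + (1−q)·(-6) = 12q - 6
  -5q + 3 = 12q - 6  ⇒  -17q = -9  ⇒  q = 9/17.
At equilibrium Country A is indifferent across rows, so Country A's payoff equals the payoff from Arm: (9/17)·(-2) + (8/17)·3 = 6/17.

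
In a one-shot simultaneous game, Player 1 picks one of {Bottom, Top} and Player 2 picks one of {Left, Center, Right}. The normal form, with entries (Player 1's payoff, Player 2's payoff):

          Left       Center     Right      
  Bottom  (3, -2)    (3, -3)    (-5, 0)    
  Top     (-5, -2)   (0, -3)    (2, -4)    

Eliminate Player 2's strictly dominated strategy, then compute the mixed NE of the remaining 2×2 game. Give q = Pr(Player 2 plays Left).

q = 7/15

Player 2's strategy Center is strictly dominated by Left: -2 > -3 and -2 > -3. Eliminate Center.
In a mixed equilibrium Player 1 is indifferent between Bottom and Top; this condition fixes q.
  Player 1's payoff from Bottom: q·3 + (1−q)·(-5) = 8q - 5
  Player 1's payoff from Top: q·(-5) + (1−q)·2 = -7q + 2
  8q - 5 = -7q + 2  ⇒  15q = 7  ⇒  q = 7/15.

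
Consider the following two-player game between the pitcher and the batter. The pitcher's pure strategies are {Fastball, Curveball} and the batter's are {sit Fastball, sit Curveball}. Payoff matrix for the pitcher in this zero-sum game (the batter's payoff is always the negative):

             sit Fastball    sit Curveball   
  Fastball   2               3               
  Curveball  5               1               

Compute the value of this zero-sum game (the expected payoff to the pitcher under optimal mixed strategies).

v = 13/5

The batter's mix must leave the pitcher indifferent between Fastball and Curveball.
  the pitcher's expected payoff from Fastball: q·2 + (1−q)·3 = -q + 3
  the pitcher's expected payoff from Curveball: q·5 + (1−q)·1 = 4q + 1
  -q + 3 = 4q + 1  ⇒  -5q = -2  ⇒  q = 2/5.
The value is the pitcher's expected payoff against this mix (using Fastball): (2/5)·2 + (3/5)·3 = 13/5.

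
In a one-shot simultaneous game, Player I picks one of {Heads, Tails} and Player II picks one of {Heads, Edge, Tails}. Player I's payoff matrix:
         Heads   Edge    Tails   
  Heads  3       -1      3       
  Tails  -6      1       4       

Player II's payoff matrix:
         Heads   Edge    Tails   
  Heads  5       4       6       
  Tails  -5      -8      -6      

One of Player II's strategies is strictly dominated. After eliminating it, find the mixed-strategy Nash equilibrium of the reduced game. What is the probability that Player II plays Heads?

Player II's strategy Edge is strictly dominated by Heads: 5 > 4 and -5 > -8. Eliminate Edge.
Player II's mix must leave Player I indifferent between Heads and Tails.
  Player I's payoff to Heads: q·3 + (1−q)·3 = 3
  Player I's payoff to Tails: q·(-6) + (1−q)·4 = -10q + 4
  3 = -10q + 4  ⇒  10q = 1  ⇒  q = 1/10.

q = 1/10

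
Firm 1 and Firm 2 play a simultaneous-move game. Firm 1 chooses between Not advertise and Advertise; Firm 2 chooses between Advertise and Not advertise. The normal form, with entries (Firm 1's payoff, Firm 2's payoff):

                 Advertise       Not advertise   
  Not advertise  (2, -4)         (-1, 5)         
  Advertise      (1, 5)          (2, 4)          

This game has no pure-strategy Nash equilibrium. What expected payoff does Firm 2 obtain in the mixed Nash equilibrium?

Firm 2's indifference between Advertise and Not advertise determines Firm 1's mixing probability p:
  Firm 2's expected payoff from Advertise: p·(-4) + (1−p)·5 = -9p + 5
  Firm 2's expected payoff from Not advertise: p·5 + (1−p)·4 = p + 4
  -9p + 5 = p + 4  ⇒  -10p = -1  ⇒  p = 1/10.
At equilibrium Firm 2 is indifferent across columns, so Firm 2's payoff equals the payoff from Advertise: (1/10)·(-4) + (9/10)·5 = 41/10.

41/10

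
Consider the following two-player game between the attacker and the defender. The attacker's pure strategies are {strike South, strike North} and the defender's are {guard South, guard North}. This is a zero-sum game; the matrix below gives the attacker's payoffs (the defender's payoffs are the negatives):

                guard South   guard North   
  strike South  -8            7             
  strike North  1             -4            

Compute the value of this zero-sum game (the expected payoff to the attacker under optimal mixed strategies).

v = -5/4

In a mixed equilibrium the attacker is indifferent between strike South and strike North; this condition fixes q.
  the attacker's payoff from strike South: q·(-8) + (1−q)·7 = -15q + 7
  the attacker's payoff from strike North: q·1 + (1−q)·(-4) = 5q - 4
  -15q + 7 = 5q - 4  ⇒  -20q = -11  ⇒  q = 11/20.
The value is the attacker's expected payoff against this mix (using strike South): (11/20)·(-8) + (9/20)·7 = -5/4.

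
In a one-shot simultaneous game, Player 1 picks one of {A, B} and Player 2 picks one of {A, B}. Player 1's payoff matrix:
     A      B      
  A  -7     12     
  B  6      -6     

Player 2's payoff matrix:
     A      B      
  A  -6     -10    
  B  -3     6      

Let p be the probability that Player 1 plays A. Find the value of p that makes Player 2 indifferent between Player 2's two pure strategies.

p = 9/13

Player 1's mix must leave Player 2 indifferent between A and B.
  Player 2's expected payoff from A: p·(-6) + (1−p)·(-3) = -3p - 3
  Player 2's expected payoff from B: p·(-10) + (1−p)·6 = -16p + 6
  -3p - 3 = -16p + 6  ⇒  13p = 9  ⇒  p = 9/13.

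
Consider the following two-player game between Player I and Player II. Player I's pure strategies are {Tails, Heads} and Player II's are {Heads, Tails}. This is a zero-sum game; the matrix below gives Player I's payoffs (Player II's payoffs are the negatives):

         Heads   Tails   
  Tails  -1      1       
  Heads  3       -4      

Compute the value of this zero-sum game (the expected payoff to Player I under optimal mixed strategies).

Player I's indifference between Tails and Heads determines Player II's mixing probability q:
  Player I's payoff from Tails: q·(-1) + (1−q)·1 = -2q + 1
  Player I's payoff from Heads: q·3 + (1−q)·(-4) = 7q - 4
  -2q + 1 = 7q - 4  ⇒  -9q = -5  ⇒  q = 5/9.
The value is Player I's expected payoff against this mix (using Tails): (5/9)·(-1) + (4/9)·1 = -1/9.

v = -1/9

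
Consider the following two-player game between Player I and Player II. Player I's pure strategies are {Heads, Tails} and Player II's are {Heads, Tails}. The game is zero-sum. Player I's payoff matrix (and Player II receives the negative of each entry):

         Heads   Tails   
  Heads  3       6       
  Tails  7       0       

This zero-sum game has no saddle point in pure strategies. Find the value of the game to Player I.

v = 21/5

Player I's indifference between Heads and Tails determines Player II's mixing probability q:
  Player I's expected payoff from Heads: q·3 + (1−q)·6 = -3q + 6
  Player I's expected payoff from Tails: q·7 + (1−q)·0 = 7q
  -3q + 6 = 7q  ⇒  -10q = -6  ⇒  q = 3/5.
The value is Player I's expected payoff against this mix (using Heads): (3/5)·3 + (2/5)·6 = 21/5.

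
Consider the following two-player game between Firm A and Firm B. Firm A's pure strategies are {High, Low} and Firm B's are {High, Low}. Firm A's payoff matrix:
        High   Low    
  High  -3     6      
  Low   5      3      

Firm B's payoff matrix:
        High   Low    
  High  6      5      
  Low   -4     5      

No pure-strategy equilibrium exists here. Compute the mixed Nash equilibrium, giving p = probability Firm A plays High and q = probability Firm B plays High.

p = 9/10, q = 3/11

Set Firm B's expected payoff from High equal to that from Low:
  Firm B's payoff from High: p·6 + (1−p)·(-4) = 10p - 4
  Firm B's payoff from Low: p·5 + (1−p)·5 = 5
  10p - 4 = 5  ⇒  10p = 9  ⇒  p = 9/10.
In a mixed equilibrium Firm A is indifferent between High and Low; this condition fixes q.
  Firm A's payoff to High: q·(-3) + (1−q)·6 = -9q + 6
  Firm A's payoff to Low: q·5 + (1−q)·3 = 2q + 3
  -9q + 6 = 2q + 3  ⇒  -11q = -3  ⇒  q = 3/11.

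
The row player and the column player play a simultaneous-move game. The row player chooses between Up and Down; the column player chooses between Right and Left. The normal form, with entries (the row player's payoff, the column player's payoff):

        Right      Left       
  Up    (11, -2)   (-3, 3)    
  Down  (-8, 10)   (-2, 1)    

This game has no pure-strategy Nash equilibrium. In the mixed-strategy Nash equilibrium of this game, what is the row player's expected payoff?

The column player's mix must leave the row player indifferent between Up and Down.
  the row player's payoff from Up: q·11 + (1−q)·(-3) = 14q - 3
  the row player's payoff from Down: q·(-8) + (1−q)·(-2) = -6q - 2
  14q - 3 = -6q - 2  ⇒  20q = 1  ⇒  q = 1/20.
At equilibrium the row player is indifferent across rows, so the row player's payoff equals the payoff from Up: (1/20)·11 + (19/20)·(-3) = -23/10.

-23/10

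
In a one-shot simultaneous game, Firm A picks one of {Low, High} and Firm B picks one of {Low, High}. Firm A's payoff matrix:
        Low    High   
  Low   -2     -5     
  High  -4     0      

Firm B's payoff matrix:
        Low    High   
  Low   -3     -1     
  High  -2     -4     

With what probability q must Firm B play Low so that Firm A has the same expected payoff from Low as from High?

q = 5/7

Firm A's indifference between Low and High determines Firm B's mixing probability q:
  Firm A's payoff to Low: q·(-2) + (1−q)·(-5) = 3q - 5
  Firm A's payoff to High: q·(-4) + (1−q)·0 = -4q
  3q - 5 = -4q  ⇒  7q = 5  ⇒  q = 5/7.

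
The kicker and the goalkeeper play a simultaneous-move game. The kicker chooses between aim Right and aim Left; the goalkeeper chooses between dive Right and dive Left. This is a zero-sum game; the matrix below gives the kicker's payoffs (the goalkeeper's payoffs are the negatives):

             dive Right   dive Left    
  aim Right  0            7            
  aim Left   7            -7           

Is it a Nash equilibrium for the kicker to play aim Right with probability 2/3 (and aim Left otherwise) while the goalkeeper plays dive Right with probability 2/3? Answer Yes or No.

Check the goalkeeper's indifference given the kicker's mix p = 2/3:
  payoff from dive Right = -7/3; payoff from dive Left = -7/3 — equal.
Check the kicker's indifference given the goalkeeper's mix q = 2/3:
  payoff from aim Right = 7/3; payoff from aim Left = 7/3 — equal.
Both players are indifferent, so neither can profitably deviate.

Yes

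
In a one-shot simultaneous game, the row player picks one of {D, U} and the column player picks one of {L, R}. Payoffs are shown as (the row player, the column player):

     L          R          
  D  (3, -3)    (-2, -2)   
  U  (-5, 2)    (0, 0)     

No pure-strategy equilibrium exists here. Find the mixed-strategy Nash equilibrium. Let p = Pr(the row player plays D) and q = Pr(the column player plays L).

p = 2/3, q = 1/5

In a mixed equilibrium the column player is indifferent between L and R; this condition fixes p.
  the column player's payoff from L: p·(-3) + (1−p)·2 = -5p + 2
  the column player's payoff from R: p·(-2) + (1−p)·0 = -2p
  -5p + 2 = -2p  ⇒  -3p = -2  ⇒  p = 2/3.
In a mixed equilibrium the row player is indifferent between D and U; this condition fixes q.
  the row player's payoff from D: q·3 + (1−q)·(-2) = 5q - 2
  the row player's payoff from U: q·(-5) + (1−q)·0 = -5q
  5q - 2 = -5q  ⇒  10q = 2  ⇒  q = 1/5.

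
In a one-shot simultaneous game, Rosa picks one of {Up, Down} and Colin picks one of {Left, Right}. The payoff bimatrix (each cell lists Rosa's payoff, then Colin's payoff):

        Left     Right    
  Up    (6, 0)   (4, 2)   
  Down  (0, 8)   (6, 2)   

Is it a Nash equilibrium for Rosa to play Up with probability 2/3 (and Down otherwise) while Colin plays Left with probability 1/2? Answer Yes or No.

No

Given Rosa's mix p = 2/3, Colin's payoff from Left is 8/3 but from Right is 2. Colin strictly prefers Left, so Colin would not mix.
So the proposed profile is not a Nash equilibrium.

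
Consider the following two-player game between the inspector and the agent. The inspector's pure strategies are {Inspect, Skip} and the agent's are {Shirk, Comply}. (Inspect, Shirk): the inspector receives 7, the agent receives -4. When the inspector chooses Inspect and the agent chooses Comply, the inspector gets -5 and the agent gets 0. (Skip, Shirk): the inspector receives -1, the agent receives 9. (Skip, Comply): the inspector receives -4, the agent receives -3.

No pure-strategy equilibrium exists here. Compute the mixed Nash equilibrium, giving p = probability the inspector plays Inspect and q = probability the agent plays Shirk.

For the agent to be willing to mix, the agent must be indifferent between Shirk and Comply, which pins down the inspector's mix.
  the agent's payoff from Shirk: p·(-4) + (1−p)·9 = -13p + 9
  the agent's payoff from Comply: p·0 + (1−p)·(-3) = 3p - 3
  -13p + 9 = 3p - 3  ⇒  -16p = -12  ⇒  p = 3/4.
The agent's mix must leave the inspector indifferent between Inspect and Skip.
  the inspector's expected payoff from Inspect: q·7 + (1−q)·(-5) = 12q - 5
  the inspector's expected payoff from Skip: q·(-1) + (1−q)·(-4) = 3q - 4
  12q - 5 = 3q - 4  ⇒  9q = 1  ⇒  q = 1/9.

p = 3/4, q = 1/9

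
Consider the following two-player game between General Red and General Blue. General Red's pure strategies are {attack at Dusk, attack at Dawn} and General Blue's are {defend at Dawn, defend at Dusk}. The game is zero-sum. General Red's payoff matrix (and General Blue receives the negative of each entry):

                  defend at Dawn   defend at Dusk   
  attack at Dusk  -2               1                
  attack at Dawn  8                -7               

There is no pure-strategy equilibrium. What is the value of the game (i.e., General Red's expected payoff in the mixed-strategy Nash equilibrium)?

In a mixed equilibrium General Red is indifferent between attack at Dusk and attack at Dawn; this condition fixes q.
  General Red's expected payoff from attack at Dusk: q·(-2) + (1−q)·1 = -3q + 1
  General Red's expected payoff from attack at Dawn: q·8 + (1−q)·(-7) = 15q - 7
  -3q + 1 = 15q - 7  ⇒  -18q = -8  ⇒  q = 4/9.
The value is General Red's expected payoff against this mix (using attack at Dusk): (4/9)·(-2) + (5/9)·1 = -1/3.

v = -1/3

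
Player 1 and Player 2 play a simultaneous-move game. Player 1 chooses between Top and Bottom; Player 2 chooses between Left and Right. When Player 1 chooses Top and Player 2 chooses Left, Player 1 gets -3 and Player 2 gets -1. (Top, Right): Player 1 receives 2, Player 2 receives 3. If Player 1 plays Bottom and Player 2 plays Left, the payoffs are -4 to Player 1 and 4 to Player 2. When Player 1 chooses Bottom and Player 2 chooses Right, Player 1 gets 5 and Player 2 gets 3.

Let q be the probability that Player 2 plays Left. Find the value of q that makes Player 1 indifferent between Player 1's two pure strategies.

In a mixed equilibrium Player 1 is indifferent between Top and Bottom; this condition fixes q.
  Player 1's payoff from Top: q·(-3) + (1−q)·2 = -5q + 2
  Player 1's payoff from Bottom: q·(-4) + (1−q)·5 = -9q + 5
  -5q + 2 = -9q + 5  ⇒  4q = 3  ⇒  q = 3/4.

q = 3/4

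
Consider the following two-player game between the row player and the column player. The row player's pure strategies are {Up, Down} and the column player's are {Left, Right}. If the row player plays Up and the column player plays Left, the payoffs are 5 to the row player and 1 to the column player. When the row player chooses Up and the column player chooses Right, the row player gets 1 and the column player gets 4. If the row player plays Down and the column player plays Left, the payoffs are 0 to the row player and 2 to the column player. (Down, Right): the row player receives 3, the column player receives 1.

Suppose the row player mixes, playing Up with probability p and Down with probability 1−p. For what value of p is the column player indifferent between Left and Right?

The row player's mix must leave the column player indifferent between Left and Right.
  the column player's payoff from Left: p·1 + (1−p)·2 = -p + 2
  the column player's payoff from Right: p·4 + (1−p)·1 = 3p + 1
  -p + 2 = 3p + 1  ⇒  -4p = -1  ⇒  p = 1/4.

p = 1/4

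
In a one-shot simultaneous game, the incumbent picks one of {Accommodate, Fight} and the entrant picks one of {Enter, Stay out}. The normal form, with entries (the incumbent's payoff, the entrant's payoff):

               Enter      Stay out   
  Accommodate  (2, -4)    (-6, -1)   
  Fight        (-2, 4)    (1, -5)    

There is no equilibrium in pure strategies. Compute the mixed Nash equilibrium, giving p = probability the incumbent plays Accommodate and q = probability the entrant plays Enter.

p = 3/4, q = 7/11

Set the entrant's expected payoff from Enter equal to that from Stay out:
  the entrant's payoff from Enter: p·(-4) + (1−p)·4 = -8p + 4
  the entrant's payoff from Stay out: p·(-1) + (1−p)·(-5) = 4p - 5
  -8p + 4 = 4p - 5  ⇒  -12p = -9  ⇒  p = 3/4.
The entrant's mix must leave the incumbent indifferent between Accommodate and Fight.
  the incumbent's payoff to Accommodate: q·2 + (1−q)·(-6) = 8q - 6
  the incumbent's payoff to Fight: q·(-2) + (1−q)·1 = -3q + 1
  8q - 6 = -3q + 1  ⇒  11q = 7  ⇒  q = 7/11.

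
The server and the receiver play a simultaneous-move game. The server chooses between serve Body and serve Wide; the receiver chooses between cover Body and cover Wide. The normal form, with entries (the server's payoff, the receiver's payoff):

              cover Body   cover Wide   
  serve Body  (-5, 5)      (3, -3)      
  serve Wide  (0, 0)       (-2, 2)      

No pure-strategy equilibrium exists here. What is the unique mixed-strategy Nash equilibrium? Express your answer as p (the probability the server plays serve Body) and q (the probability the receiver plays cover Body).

p = 1/5, q = 1/2

The receiver's indifference between cover Body and cover Wide determines the server's mixing probability p:
  the receiver's payoff from cover Body: p·5 + (1−p)·0 = 5p
  the receiver's payoff from cover Wide: p·(-3) + (1−p)·2 = -5p + 2
  5p = -5p + 2  ⇒  10p = 2  ⇒  p = 1/5.
Set the server's expected payoff from serve Body equal to that from serve Wide:
  the server's expected payoff from serve Body: q·(-5) + (1−q)·3 = -8q + 3
  the server's expected payoff from serve Wide: q·0 + (1−q)·(-2) = 2q - 2
  -8q + 3 = 2q - 2  ⇒  -10q = -5  ⇒  q = 1/2.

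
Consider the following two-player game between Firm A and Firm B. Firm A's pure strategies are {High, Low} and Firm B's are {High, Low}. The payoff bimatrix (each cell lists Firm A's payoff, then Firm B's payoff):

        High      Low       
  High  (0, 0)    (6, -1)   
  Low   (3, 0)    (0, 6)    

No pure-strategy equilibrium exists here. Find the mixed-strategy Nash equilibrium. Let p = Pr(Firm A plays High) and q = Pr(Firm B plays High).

p = 6/7, q = 2/3

In a mixed equilibrium Firm B is indifferent between High and Low; this condition fixes p.
  Firm B's expected payoff from High: p·0 + (1−p)·0 = 0
  Firm B's expected payoff from Low: p·(-1) + (1−p)·6 = -7p + 6
  0 = -7p + 6  ⇒  7p = 6  ⇒  p = 6/7.
Firm A's indifference between High and Low determines Firm B's mixing probability q:
  Firm A's payoff to High: q·0 + (1−q)·6 = -6q + 6
  Firm A's payoff to Low: q·3 + (1−q)·0 = 3q
  -6q + 6 = 3q  ⇒  -9q = -6  ⇒  q = 2/3.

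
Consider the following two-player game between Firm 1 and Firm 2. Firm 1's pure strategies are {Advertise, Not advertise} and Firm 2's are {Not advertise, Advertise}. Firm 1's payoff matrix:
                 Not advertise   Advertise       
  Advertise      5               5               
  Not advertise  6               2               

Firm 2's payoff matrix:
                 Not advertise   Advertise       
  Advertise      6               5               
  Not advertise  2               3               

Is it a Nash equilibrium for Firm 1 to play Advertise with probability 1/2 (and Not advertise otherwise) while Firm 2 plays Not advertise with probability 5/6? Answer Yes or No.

Given Firm 2's mix q = 5/6, Firm 1's payoff from Advertise is 5 but from Not advertise is 16/3. Firm 1 strictly prefers Not advertise, so Firm 1 would not mix.
So the proposed profile is not a Nash equilibrium.

No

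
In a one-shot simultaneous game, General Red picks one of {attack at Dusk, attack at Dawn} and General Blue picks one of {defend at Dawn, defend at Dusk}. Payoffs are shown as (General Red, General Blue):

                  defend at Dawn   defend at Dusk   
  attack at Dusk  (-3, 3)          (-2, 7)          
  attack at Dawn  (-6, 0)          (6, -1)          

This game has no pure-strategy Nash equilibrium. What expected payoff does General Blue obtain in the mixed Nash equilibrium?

Set General Blue's expected payoff from defend at Dawn equal to that from defend at Dusk:
  General Blue's expected payoff from defend at Dawn: p·3 + (1−p)·0 = 3p
  General Blue's expected payoff from defend at Dusk: p·7 + (1−p)·(-1) = 8p - 1
  3p = 8p - 1  ⇒  -5p = -1  ⇒  p = 1/5.
At equilibrium General Blue is indifferent across columns, so General Blue's payoff equals the payoff from defend at Dawn: (1/5)·3 + (4/5)·0 = 3/5.

3/5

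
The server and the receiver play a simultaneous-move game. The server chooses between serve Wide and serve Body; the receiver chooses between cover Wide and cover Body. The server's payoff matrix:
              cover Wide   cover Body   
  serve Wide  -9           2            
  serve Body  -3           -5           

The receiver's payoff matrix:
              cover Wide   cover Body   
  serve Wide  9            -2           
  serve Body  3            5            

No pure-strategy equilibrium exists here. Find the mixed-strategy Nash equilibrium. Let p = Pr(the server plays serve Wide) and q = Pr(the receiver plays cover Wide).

The server's mix must leave the receiver indifferent between cover Wide and cover Body.
  the receiver's payoff to cover Wide: p·9 + (1−p)·3 = 6p + 3
  the receiver's payoff to cover Body: p·(-2) + (1−p)·5 = -7p + 5
  6p + 3 = -7p + 5  ⇒  13p = 2  ⇒  p = 2/13.
In a mixed equilibrium the server is indifferent between serve Wide and serve Body; this condition fixes q.
  the server's payoff from serve Wide: q·(-9) + (1−q)·2 = -11q + 2
  the server's payoff from serve Body: q·(-3) + (1−q)·(-5) = 2q - 5
  -11q + 2 = 2q - 5  ⇒  -13q = -7  ⇒  q = 7/13.

p = 2/13, q = 7/13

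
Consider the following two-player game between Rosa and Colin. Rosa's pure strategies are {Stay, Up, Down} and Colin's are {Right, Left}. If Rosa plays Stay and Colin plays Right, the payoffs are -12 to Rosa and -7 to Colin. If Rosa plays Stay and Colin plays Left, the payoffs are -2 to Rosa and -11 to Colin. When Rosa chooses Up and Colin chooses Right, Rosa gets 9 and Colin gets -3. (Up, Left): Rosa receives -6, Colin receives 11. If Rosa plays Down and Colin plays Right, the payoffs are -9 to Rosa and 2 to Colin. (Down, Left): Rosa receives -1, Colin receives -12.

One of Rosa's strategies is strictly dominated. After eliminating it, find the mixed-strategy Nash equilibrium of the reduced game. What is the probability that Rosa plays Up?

p = 1/2

Rosa's strategy Stay is strictly dominated by Down: -9 > -12 and -1 > -2. Eliminate Stay.
In a mixed equilibrium Colin is indifferent between Right and Left; this condition fixes p.
  Colin's payoff from Right: p·(-3) + (1−p)·2 = -5p + 2
  Colin's payoff from Left: p·11 + (1−p)·(-12) = 23p - 12
  -5p + 2 = 23p - 12  ⇒  -28p = -14  ⇒  p = 1/2.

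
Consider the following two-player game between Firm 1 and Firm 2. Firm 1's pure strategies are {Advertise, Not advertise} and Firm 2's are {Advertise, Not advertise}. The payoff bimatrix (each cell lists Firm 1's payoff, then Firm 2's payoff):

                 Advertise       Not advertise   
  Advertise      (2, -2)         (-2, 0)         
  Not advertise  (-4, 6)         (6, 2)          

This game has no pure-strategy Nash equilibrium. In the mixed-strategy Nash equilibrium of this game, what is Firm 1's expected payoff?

Set Firm 1's expected payoff from Advertise equal to that from Not advertise:
  Firm 1's expected payoff from Advertise: q·2 + (1−q)·(-2) = 4q - 2
  Firm 1's expected payoff from Not advertise: q·(-4) + (1−q)·6 = -10q + 6
  4q - 2 = -10q + 6  ⇒  14q = 8  ⇒  q = 4/7.
At equilibrium Firm 1 is indifferent across rows, so Firm 1's payoff equals the payoff from Advertise: (4/7)·2 + (3/7)·(-2) = 2/7.

2/7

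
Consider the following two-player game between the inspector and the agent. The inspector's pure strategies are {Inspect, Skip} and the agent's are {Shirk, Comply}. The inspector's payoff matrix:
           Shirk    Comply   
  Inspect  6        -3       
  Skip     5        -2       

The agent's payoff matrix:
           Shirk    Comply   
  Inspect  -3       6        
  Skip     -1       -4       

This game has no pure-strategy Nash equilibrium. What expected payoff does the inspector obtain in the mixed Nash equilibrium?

The inspector's indifference between Inspect and Skip determines the agent's mixing probability q:
  the inspector's expected payoff from Inspect: q·6 + (1−q)·(-3) = 9q - 3
  the inspector's expected payoff from Skip: q·5 + (1−q)·(-2) = 7q - 2
  9q - 3 = 7q - 2  ⇒  2q = 1  ⇒  q = 1/2.
At equilibrium the inspector is indifferent across rows, so the inspector's payoff equals the payoff from Inspect: (1/2)·6 + (1/2)·(-3) = 3/2.

3/2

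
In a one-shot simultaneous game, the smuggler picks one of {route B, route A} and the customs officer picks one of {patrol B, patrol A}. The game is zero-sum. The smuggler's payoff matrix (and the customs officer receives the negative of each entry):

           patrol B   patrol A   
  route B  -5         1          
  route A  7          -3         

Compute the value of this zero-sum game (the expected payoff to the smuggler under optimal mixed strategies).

The smuggler's indifference between route B and route A determines the customs officer's mixing probability q:
  the smuggler's payoff from route B: q·(-5) + (1−q)·1 = -6q + 1
  the smuggler's payoff from route A: q·7 + (1−q)·(-3) = 10q - 3
  -6q + 1 = 10q - 3  ⇒  -16q = -4  ⇒  q = 1/4.
The value is the smuggler's expected payoff against this mix (using route B): (1/4)·(-5) + (3/4)·1 = -1/2.

v = -1/2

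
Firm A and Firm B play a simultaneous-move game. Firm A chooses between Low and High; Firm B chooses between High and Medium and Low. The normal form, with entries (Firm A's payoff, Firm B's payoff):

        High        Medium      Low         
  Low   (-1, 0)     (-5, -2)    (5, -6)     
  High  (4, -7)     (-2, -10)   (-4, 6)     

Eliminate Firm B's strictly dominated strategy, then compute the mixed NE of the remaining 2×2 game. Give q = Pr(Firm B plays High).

Firm B's strategy Medium is strictly dominated by High: 0 > -2 and -7 > -10. Eliminate Medium.
Firm B's mix must leave Firm A indifferent between Low and High.
  Firm A's expected payoff from Low: q·(-1) + (1−q)·5 = -6q + 5
  Firm A's expected payoff from High: q·4 + (1−q)·(-4) = 8q - 4
  -6q + 5 = 8q - 4  ⇒  -14q = -9  ⇒  q = 9/14.

q = 9/14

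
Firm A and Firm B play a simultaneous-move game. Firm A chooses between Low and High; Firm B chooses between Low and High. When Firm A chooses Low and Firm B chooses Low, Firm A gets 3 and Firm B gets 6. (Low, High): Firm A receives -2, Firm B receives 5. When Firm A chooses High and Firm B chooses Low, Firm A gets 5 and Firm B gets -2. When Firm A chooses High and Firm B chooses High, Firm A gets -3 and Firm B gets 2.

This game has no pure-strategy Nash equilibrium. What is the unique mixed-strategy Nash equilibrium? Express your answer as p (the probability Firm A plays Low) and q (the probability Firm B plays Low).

In a mixed equilibrium Firm B is indifferent between Low and High; this condition fixes p.
  Firm B's payoff to Low: p·6 + (1−p)·(-2) = 8p - 2
  Firm B's payoff to High: p·5 + (1−p)·2 = 3p + 2
  8p - 2 = 3p + 2  ⇒  5p = 4  ⇒  p = 4/5.
Set Firm A's expected payoff from Low equal to that from High:
  Firm A's expected payoff from Low: q·3 + (1−q)·(-2) = 5q - 2
  Firm A's expected payoff from High: q·5 + (1−q)·(-3) = 8q - 3
  5q - 2 = 8q - 3  ⇒  -3q = -1  ⇒  q = 1/3.

p = 4/5, q = 1/3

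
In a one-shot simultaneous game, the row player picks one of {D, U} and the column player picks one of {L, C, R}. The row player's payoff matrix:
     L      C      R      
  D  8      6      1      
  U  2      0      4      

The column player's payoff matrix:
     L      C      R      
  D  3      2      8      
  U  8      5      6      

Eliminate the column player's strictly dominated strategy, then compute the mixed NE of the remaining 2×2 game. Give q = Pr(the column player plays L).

q = 1/3

The column player's strategy C is strictly dominated by L: 3 > 2 and 8 > 5. Eliminate C.
Set the row player's expected payoff from D equal to that from U:
  the row player's expected payoff from D: q·8 + (1−q)·1 = 7q + 1
  the row player's expected payoff from U: q·2 + (1−q)·4 = -2q + 4
  7q + 1 = -2q + 4  ⇒  9q = 3  ⇒  q = 1/3.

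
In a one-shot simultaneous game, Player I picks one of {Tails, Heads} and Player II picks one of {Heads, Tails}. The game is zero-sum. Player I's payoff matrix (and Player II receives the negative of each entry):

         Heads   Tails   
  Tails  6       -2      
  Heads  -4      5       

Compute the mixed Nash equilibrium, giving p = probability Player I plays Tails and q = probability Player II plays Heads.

Player II's indifference between Heads and Tails determines Player I's mixing probability p:
  Player II's payoff from Heads: p·(-6) + (1−p)·4 = -10p + 4
  Player II's payoff from Tails: p·2 + (1−p)·(-5) = 7p - 5
  -10p + 4 = 7p - 5  ⇒  -17p = -9  ⇒  p = 9/17.
Player II's mix must leave Player I indifferent between Tails and Heads.
  Player I's expected payoff from Tails: q·6 + (1−q)·(-2) = 8q - 2
  Player I's expected payoff from Heads: q·(-4) + (1−q)·5 = -9q + 5
  8q - 2 = -9q + 5  ⇒  17q = 7  ⇒  q = 7/17.

p = 9/17, q = 7/17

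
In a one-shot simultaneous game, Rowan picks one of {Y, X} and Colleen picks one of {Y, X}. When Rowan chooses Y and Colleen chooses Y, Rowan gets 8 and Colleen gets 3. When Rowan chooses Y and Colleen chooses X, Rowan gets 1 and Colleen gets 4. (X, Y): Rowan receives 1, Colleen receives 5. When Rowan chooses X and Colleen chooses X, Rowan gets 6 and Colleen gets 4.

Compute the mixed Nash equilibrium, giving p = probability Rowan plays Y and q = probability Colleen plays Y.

p = 1/2, q = 5/12

Rowan's mix must leave Colleen indifferent between Y and X.
  Colleen's payoff to Y: p·3 + (1−p)·5 = -2p + 5
  Colleen's payoff to X: p·4 + (1−p)·4 = 4
  -2p + 5 = 4  ⇒  -2p = -1  ⇒  p = 1/2.
Rowan's indifference between Y and X determines Colleen's mixing probability q:
  Rowan's payoff to Y: q·8 + (1−q)·1 = 7q + 1
  Rowan's payoff to X: q·1 + (1−q)·6 = -5q + 6
  7q + 1 = -5q + 6  ⇒  12q = 5  ⇒  q = 5/12.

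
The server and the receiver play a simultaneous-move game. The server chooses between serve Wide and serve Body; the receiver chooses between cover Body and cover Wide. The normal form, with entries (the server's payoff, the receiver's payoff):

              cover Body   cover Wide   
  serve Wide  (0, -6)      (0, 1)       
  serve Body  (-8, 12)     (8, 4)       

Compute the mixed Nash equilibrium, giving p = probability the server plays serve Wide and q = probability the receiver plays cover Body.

p = 8/15, q = 1/2

The server's mix must leave the receiver indifferent between cover Body and cover Wide.
  the receiver's payoff to cover Body: p·(-6) + (1−p)·12 = -18p + 12
  the receiver's payoff to cover Wide: p·1 + (1−p)·4 = -3p + 4
  -18p + 12 = -3p + 4  ⇒  -15p = -8  ⇒  p = 8/15.
The server's indifference between serve Wide and serve Body determines the receiver's mixing probability q:
  the server's payoff from serve Wide: q·0 + (1−q)·0 = 0
  the server's payoff from serve Body: q·(-8) + (1−q)·8 = -16q + 8
  0 = -16q + 8  ⇒  16q = 8  ⇒  q = 1/2.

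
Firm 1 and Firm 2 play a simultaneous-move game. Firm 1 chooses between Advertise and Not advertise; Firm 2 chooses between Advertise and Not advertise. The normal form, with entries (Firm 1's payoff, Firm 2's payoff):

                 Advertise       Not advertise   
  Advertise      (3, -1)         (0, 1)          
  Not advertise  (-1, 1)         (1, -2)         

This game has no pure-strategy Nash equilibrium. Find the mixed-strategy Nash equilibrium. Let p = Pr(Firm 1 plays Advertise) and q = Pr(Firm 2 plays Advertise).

Firm 1's mix must leave Firm 2 indifferent between Advertise and Not advertise.
  Firm 2's payoff from Advertise: p·(-1) + (1−p)·1 = -2p + 1
  Firm 2's payoff from Not advertise: p·1 + (1−p)·(-2) = 3p - 2
  -2p + 1 = 3p - 2  ⇒  -5p = -3  ⇒  p = 3/5.
Firm 1's indifference between Advertise and Not advertise determines Firm 2's mixing probability q:
  Firm 1's payoff from Advertise: q·3 + (1−q)·0 = 3q
  Firm 1's payoff from Not advertise: q·(-1) + (1−q)·1 = -2q + 1
  3q = -2q + 1  ⇒  5q = 1  ⇒  q = 1/5.

p = 3/5, q = 1/5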